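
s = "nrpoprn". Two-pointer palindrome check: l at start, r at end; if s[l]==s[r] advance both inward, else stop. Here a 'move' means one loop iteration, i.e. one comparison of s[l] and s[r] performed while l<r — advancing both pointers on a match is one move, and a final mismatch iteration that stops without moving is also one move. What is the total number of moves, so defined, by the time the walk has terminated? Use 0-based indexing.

[0,6] 'n'=='n' → l++,r--
[1,5] 'r'=='r' → l++,r--
[2,4] 'p'=='p' → l++,r--

3 moves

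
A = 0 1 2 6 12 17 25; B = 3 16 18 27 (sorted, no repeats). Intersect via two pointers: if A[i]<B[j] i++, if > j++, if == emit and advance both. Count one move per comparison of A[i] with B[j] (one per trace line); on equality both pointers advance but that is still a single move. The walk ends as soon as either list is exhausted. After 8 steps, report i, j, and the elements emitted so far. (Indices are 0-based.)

i=0 j=0: 0<3, i++
i=1 j=0: 1<3, i++
i=2 j=0: 2<3, i++
i=3 j=0: 6>3, j++
i=3 j=1: 6<16, i++
i=4 j=1: 12<16, i++
i=5 j=1: 17>16, j++
i=5 j=2: 17<18, i++

i=6, j=2, emitted=[]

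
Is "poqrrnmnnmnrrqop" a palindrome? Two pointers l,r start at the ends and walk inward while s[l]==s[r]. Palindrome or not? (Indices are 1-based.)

l=1 r=16: 'p'=='p', l++,r--
l=2 r=15: 'o'=='o', l++,r--
l=3 r=14: 'q'=='q', l++,r--
l=4 r=13: 'r'=='r', l++,r--
l=5 r=12: 'r'=='r', l++,r--
l=6 r=11: 'n'=='n', l++,r--
l=7 r=10: 'm'=='m', l++,r--
l=8 r=9: 'n'=='n', l++,r--

palindrome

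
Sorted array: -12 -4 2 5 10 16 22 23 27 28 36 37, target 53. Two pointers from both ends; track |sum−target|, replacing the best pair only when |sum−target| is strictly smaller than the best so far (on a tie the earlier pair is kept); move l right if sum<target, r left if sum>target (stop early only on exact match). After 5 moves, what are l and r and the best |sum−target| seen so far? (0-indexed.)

[0,11] -12+37=25 d=28 * → l++
[1,11] -4+37=33 d=20 * → l++
[2,11] 2+37=39 d=14 * → l++
[3,11] 5+37=42 d=11 * → l++
[4,11] 10+37=47 d=6 * → l++

l=5, r=11, best |Δ|=6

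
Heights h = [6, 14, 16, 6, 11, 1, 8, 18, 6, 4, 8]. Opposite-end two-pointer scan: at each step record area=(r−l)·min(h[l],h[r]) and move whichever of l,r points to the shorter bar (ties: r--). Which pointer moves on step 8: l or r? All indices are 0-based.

l

[0,10] min(6,8)*10=60 best=60 * → l++
[1,10] min(14,8)*9=72 best=72 * → r--
[1,9] min(14,4)*8=32 best=72 → r--
[1,8] min(14,6)*7=42 best=72 → r--
[1,7] min(14,18)*6=84 best=84 * → l++
[2,7] min(16,18)*5=80 best=84 → l++
[3,7] min(6,18)*4=24 best=84 → l++
[4,7] min(11,18)*3=33 best=84 → l++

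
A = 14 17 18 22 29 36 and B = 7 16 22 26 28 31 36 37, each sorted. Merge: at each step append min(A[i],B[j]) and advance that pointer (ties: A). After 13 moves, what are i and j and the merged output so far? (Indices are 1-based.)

i=7, j=8, merged so far=[7, 14, 16, 17, 18, 22, 22, 26, 28, 29, 31, 36, 36]

i=1 j=1: A[i]=14>B[j]=7 take 7, j++
i=1 j=2: A[i]=14<=B[j]=16 take 14, i++
i=2 j=2: A[i]=17>B[j]=16 take 16, j++
i=2 j=3: A[i]=17<=B[j]=22 take 17, i++
i=3 j=3: A[i]=18<=B[j]=22 take 18, i++
i=4 j=3: A[i]=22<=B[j]=22 take 22, i++
i=5 j=3: A[i]=29>B[j]=22 take 22, j++
i=5 j=4: A[i]=29>B[j]=26 take 26, j++
i=5 j=5: A[i]=29>B[j]=28 take 28, j++
i=5 j=6: A[i]=29<=B[j]=31 take 29, i++
i=6 j=6: A[i]=36>B[j]=31 take 31, j++
i=6 j=7: A[i]=36<=B[j]=36 take 36, i++
i=7 j=7: A done, take B[j]=36, j++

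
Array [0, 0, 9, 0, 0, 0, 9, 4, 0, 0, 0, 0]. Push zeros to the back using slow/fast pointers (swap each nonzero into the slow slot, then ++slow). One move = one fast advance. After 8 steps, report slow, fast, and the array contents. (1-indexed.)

(s=1,f=1) a[fast]=0 → fast++
(s=1,f=2) a[fast]=0 → fast++
(s=1,f=3) a[fast]=9≠0 swap→a[1]=9 → slow++,fast++
(s=2,f=4) a[fast]=0 → fast++
(s=2,f=5) a[fast]=0 → fast++
(s=2,f=6) a[fast]=0 → fast++
(s=2,f=7) a[fast]=9≠0 swap→a[2]=9 → slow++,fast++
(s=3,f=8) a[fast]=4≠0 swap→a[3]=4 → slow++,fast++

slow=4, fast=9, a=[9, 9, 4, 0, 0, 0, 0, 0, 0, 0, 0, 0]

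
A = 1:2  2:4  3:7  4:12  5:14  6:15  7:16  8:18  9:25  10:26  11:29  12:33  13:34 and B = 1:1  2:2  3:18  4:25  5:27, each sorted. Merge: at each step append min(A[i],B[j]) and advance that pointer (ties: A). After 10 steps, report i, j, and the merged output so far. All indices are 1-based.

i=9, j=3, merged so far=[1, 2, 2, 4, 7, 12, 14, 15, 16, 18]

[i=1,j=1] A[i]=2>B[j]=1 take 1 → j++
[i=1,j=2] A[i]=2<=B[j]=2 take 2 → i++
[i=2,j=2] A[i]=4>B[j]=2 take 2 → j++
[i=2,j=3] A[i]=4<=B[j]=18 take 4 → i++
[i=3,j=3] A[i]=7<=B[j]=18 take 7 → i++
[i=4,j=3] A[i]=12<=B[j]=18 take 12 → i++
[i=5,j=3] A[i]=14<=B[j]=18 take 14 → i++
[i=6,j=3] A[i]=15<=B[j]=18 take 15 → i++
[i=7,j=3] A[i]=16<=B[j]=18 take 16 → i++
[i=8,j=3] A[i]=18<=B[j]=18 take 18 → i++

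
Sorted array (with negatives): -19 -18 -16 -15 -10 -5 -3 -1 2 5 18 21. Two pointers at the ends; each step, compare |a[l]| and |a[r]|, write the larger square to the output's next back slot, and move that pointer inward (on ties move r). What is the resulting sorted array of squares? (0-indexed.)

[1, 4, 9, 25, 25, 100, 225, 256, 324, 324, 361, 441]

l=0 r=11: |-19|<=|21| out[11]=441, r--
l=0 r=10: |-19|>|18| out[10]=361, l++
l=1 r=10: |-18|<=|18| out[9]=324, r--
l=1 r=9: |-18|>|5| out[8]=324, l++
l=2 r=9: |-16|>|5| out[7]=256, l++
l=3 r=9: |-15|>|5| out[6]=225, l++
l=4 r=9: |-10|>|5| out[5]=100, l++
l=5 r=9: |-5|<=|5| out[4]=25, r--
l=5 r=8: |-5|>|2| out[3]=25, l++
l=6 r=8: |-3|>|2| out[2]=9, l++
l=7 r=8: |-1|<=|2| out[1]=4, r--
l=7 r=7: |-1|<=|-1| out[0]=1, r--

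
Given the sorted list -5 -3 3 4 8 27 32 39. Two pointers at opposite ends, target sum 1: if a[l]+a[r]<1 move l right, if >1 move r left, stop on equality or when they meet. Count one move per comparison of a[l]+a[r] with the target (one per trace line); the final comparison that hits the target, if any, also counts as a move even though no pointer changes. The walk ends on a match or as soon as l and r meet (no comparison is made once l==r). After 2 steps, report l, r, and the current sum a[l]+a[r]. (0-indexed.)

[0,7] -5+39=34 >1 → r--
[0,6] -5+32=27 >1 → r--

l=0, r=5, sum=22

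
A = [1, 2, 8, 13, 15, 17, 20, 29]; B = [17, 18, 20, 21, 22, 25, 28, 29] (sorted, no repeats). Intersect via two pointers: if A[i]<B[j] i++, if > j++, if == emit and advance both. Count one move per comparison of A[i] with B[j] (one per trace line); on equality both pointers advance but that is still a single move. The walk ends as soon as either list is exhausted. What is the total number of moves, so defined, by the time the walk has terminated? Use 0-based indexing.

[i=0,j=0] 1<17 → i++
[i=1,j=0] 2<17 → i++
[i=2,j=0] 8<17 → i++
[i=3,j=0] 13<17 → i++
[i=4,j=0] 15<17 → i++
[i=5,j=0] 17==17 emit → i++,j++
[i=6,j=1] 20>18 → j++
[i=6,j=2] 20==20 emit → i++,j++
[i=7,j=3] 29>21 → j++
[i=7,j=4] 29>22 → j++
[i=7,j=5] 29>25 → j++
[i=7,j=6] 29>28 → j++
[i=7,j=7] 29==29 emit → i++,j++

13 moves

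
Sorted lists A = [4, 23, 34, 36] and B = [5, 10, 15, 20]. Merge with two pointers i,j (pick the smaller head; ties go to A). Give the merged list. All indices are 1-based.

[4, 5, 10, 15, 20, 23, 34, 36]

[i=1,j=1] A[i]=4<=B[j]=5 take 4 → i++
[i=2,j=1] A[i]=23>B[j]=5 take 5 → j++
[i=2,j=2] A[i]=23>B[j]=10 take 10 → j++
[i=2,j=3] A[i]=23>B[j]=15 take 15 → j++
[i=2,j=4] A[i]=23>B[j]=20 take 20 → j++
[i=2,j=5] B done, take A[i]=23 → i++
[i=3,j=5] B done, take A[i]=34 → i++
[i=4,j=5] B done, take A[i]=36 → i++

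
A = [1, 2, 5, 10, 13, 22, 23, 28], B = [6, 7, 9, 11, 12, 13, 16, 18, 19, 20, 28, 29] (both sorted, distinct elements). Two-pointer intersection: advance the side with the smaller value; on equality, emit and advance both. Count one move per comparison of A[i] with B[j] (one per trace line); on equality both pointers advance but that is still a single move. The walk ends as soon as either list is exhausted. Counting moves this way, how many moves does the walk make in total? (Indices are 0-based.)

[i=0,j=0] 1<6 → i++
[i=1,j=0] 2<6 → i++
[i=2,j=0] 5<6 → i++
[i=3,j=0] 10>6 → j++
[i=3,j=1] 10>7 → j++
[i=3,j=2] 10>9 → j++
[i=3,j=3] 10<11 → i++
[i=4,j=3] 13>11 → j++
[i=4,j=4] 13>12 → j++
[i=4,j=5] 13==13 emit → i++,j++
[i=5,j=6] 22>16 → j++
[i=5,j=7] 22>18 → j++
[i=5,j=8] 22>19 → j++
[i=5,j=9] 22>20 → j++
[i=5,j=10] 22<28 → i++
[i=6,j=10] 23<28 → i++
[i=7,j=10] 28==28 emit → i++,j++

17 moves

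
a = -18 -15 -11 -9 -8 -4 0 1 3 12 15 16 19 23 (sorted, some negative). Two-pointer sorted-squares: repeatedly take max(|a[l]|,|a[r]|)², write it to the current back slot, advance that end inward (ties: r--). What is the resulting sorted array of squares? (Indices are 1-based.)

l=1 r=14: |-18|<=|23| out[14]=529, r--
l=1 r=13: |-18|<=|19| out[13]=361, r--
l=1 r=12: |-18|>|16| out[12]=324, l++
l=2 r=12: |-15|<=|16| out[11]=256, r--
l=2 r=11: |-15|<=|15| out[10]=225, r--
l=2 r=10: |-15|>|12| out[9]=225, l++
l=3 r=10: |-11|<=|12| out[8]=144, r--
l=3 r=9: |-11|>|3| out[7]=121, l++
l=4 r=9: |-9|>|3| out[6]=81, l++
l=5 r=9: |-8|>|3| out[5]=64, l++
l=6 r=9: |-4|>|3| out[4]=16, l++
l=7 r=9: |0|<=|3| out[3]=9, r--
l=7 r=8: |0|<=|1| out[2]=1, r--
l=7 r=7: |0|<=|0| out[1]=0, r--

[0, 1, 9, 16, 64, 81, 121, 144, 225, 225, 256, 324, 361, 529]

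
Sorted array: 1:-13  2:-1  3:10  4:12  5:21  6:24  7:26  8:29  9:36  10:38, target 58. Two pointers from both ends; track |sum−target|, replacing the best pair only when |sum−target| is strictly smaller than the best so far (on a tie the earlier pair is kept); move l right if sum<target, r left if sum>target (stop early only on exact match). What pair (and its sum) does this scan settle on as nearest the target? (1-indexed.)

l=1 r=10: -13+38=25 d=33 *, l++
l=2 r=10: -1+38=37 d=21 *, l++
l=3 r=10: 10+38=48 d=10 *, l++
l=4 r=10: 12+38=50 d=8 *, l++
l=5 r=10: 21+38=59 d=1 *, r--
l=5 r=9: 21+36=57 d=1, l++
l=6 r=9: 24+36=60 d=2, r--
l=6 r=8: 24+29=53 d=5, l++
l=7 r=8: 26+29=55 d=3, l++

pair (21, 38) with sum 59 (|Δ|=1)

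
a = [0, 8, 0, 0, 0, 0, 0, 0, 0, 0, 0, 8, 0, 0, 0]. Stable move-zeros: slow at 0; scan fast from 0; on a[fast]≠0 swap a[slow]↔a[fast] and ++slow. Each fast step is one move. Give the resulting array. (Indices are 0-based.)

(s=0,f=0) a[fast]=0 → fast++
(s=0,f=1) a[fast]=8≠0 swap→a[0]=8 → slow++,fast++
(s=1,f=2) a[fast]=0 → fast++
(s=1,f=3) a[fast]=0 → fast++
(s=1,f=4) a[fast]=0 → fast++
(s=1,f=5) a[fast]=0 → fast++
(s=1,f=6) a[fast]=0 → fast++
(s=1,f=7) a[fast]=0 → fast++
(s=1,f=8) a[fast]=0 → fast++
(s=1,f=9) a[fast]=0 → fast++
(s=1,f=10) a[fast]=0 → fast++
(s=1,f=11) a[fast]=8≠0 swap→a[1]=8 → slow++,fast++
(s=2,f=12) a[fast]=0 → fast++
(s=2,f=13) a[fast]=0 → fast++
(s=2,f=14) a[fast]=0 → fast++

[8, 8, 0, 0, 0, 0, 0, 0, 0, 0, 0, 0, 0, 0, 0]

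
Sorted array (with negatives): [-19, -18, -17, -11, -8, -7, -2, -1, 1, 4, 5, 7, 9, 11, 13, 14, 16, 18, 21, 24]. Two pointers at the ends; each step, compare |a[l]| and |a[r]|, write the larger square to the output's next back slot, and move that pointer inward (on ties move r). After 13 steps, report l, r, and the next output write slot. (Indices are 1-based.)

l=1 r=20: |-19|<=|24| out[20]=576, r--
l=1 r=19: |-19|<=|21| out[19]=441, r--
l=1 r=18: |-19|>|18| out[18]=361, l++
l=2 r=18: |-18|<=|18| out[17]=324, r--
l=2 r=17: |-18|>|16| out[16]=324, l++
l=3 r=17: |-17|>|16| out[15]=289, l++
l=4 r=17: |-11|<=|16| out[14]=256, r--
l=4 r=16: |-11|<=|14| out[13]=196, r--
l=4 r=15: |-11|<=|13| out[12]=169, r--
l=4 r=14: |-11|<=|11| out[11]=121, r--
l=4 r=13: |-11|>|9| out[10]=121, l++
l=5 r=13: |-8|<=|9| out[9]=81, r--
l=5 r=12: |-8|>|7| out[8]=64, l++

l=6, r=12, next write slot=7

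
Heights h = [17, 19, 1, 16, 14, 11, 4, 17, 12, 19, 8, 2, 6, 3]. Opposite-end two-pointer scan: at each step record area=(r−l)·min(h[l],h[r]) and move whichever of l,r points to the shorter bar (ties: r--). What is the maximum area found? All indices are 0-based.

[0,13] min(17,3)*13=39 best=39 * → r--
[0,12] min(17,6)*12=72 best=72 * → r--
[0,11] min(17,2)*11=22 best=72 → r--
[0,10] min(17,8)*10=80 best=80 * → r--
[0,9] min(17,19)*9=153 best=153 * → l++
[1,9] min(19,19)*8=152 best=153 → r--
[1,8] min(19,12)*7=84 best=153 → r--
[1,7] min(19,17)*6=102 best=153 → r--
[1,6] min(19,4)*5=20 best=153 → r--
[1,5] min(19,11)*4=44 best=153 → r--
[1,4] min(19,14)*3=42 best=153 → r--
[1,3] min(19,16)*2=32 best=153 → r--
[1,2] min(19,1)*1=1 best=153 → r--

max area = 153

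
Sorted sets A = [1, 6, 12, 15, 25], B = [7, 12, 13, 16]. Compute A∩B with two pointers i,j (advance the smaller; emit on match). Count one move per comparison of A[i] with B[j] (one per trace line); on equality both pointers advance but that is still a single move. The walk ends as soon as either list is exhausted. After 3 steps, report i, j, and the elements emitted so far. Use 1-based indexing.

i=3, j=2, emitted=[]

i=1 j=1: 1<7, i++
i=2 j=1: 6<7, i++
i=3 j=1: 12>7, j++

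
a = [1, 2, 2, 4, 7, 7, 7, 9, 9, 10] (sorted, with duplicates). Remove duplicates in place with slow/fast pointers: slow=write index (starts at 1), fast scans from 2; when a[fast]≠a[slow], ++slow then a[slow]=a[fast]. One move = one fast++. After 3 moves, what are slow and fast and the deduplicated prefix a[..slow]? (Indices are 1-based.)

slow=3, fast=5, prefix=[1, 2, 4]

slow=1 fast=2: a[fast]=2≠a[slow]=1 write a[2]=2, slow++,fast++
slow=2 fast=3: a[fast]=2=a[slow] dup, fast++
slow=2 fast=4: a[fast]=4≠a[slow]=2 write a[3]=4, slow++,fast++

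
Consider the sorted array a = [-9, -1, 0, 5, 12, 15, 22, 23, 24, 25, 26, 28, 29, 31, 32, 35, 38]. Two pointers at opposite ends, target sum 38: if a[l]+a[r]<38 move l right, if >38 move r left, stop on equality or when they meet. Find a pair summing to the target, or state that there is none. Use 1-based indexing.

[1,17] -9+38=29 <38 → l++
[2,17] -1+38=37 <38 → l++
[3,17] 0+38=38 → found

(0, 38)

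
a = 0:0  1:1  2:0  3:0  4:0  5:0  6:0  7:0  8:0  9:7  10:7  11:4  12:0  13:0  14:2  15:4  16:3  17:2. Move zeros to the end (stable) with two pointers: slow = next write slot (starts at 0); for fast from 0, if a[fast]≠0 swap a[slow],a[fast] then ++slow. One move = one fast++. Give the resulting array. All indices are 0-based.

[1, 7, 7, 4, 2, 4, 3, 2, 0, 0, 0, 0, 0, 0, 0, 0, 0, 0]

slow=0 fast=0: a[fast]=0, fast++
slow=0 fast=1: a[fast]=1≠0 swap→a[0]=1, slow++,fast++
slow=1 fast=2: a[fast]=0, fast++
slow=1 fast=3: a[fast]=0, fast++
slow=1 fast=4: a[fast]=0, fast++
slow=1 fast=5: a[fast]=0, fast++
slow=1 fast=6: a[fast]=0, fast++
slow=1 fast=7: a[fast]=0, fast++
slow=1 fast=8: a[fast]=0, fast++
slow=1 fast=9: a[fast]=7≠0 swap→a[1]=7, slow++,fast++
slow=2 fast=10: a[fast]=7≠0 swap→a[2]=7, slow++,fast++
slow=3 fast=11: a[fast]=4≠0 swap→a[3]=4, slow++,fast++
slow=4 fast=12: a[fast]=0, fast++
slow=4 fast=13: a[fast]=0, fast++
slow=4 fast=14: a[fast]=2≠0 swap→a[4]=2, slow++,fast++
slow=5 fast=15: a[fast]=4≠0 swap→a[5]=4, slow++,fast++
slow=6 fast=16: a[fast]=3≠0 swap→a[6]=3, slow++,fast++
slow=7 fast=17: a[fast]=2≠0 swap→a[7]=2, slow++,fast++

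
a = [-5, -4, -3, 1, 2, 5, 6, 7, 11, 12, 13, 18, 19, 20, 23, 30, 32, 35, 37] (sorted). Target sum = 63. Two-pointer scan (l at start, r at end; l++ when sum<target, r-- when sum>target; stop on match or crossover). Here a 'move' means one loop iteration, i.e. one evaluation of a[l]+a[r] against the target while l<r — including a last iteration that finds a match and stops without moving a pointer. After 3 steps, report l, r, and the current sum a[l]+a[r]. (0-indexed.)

l=3, r=18, sum=38

l=0 r=18: -5+37=32 <63, l++
l=1 r=18: -4+37=33 <63, l++
l=2 r=18: -3+37=34 <63, l++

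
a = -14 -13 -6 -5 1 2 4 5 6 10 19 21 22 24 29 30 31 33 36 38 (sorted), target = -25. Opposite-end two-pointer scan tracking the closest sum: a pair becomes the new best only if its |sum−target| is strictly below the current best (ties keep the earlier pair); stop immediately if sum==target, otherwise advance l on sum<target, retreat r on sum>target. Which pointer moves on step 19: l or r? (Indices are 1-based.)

l=1 r=20: -14+38=24 d=49 *, r--
l=1 r=19: -14+36=22 d=47 *, r--
l=1 r=18: -14+33=19 d=44 *, r--
l=1 r=17: -14+31=17 d=42 *, r--
l=1 r=16: -14+30=16 d=41 *, r--
l=1 r=15: -14+29=15 d=40 *, r--
l=1 r=14: -14+24=10 d=35 *, r--
l=1 r=13: -14+22=8 d=33 *, r--
l=1 r=12: -14+21=7 d=32 *, r--
l=1 r=11: -14+19=5 d=30 *, r--
l=1 r=10: -14+10=-4 d=21 *, r--
l=1 r=9: -14+6=-8 d=17 *, r--
l=1 r=8: -14+5=-9 d=16 *, r--
l=1 r=7: -14+4=-10 d=15 *, r--
l=1 r=6: -14+2=-12 d=13 *, r--
l=1 r=5: -14+1=-13 d=12 *, r--
l=1 r=4: -14+-5=-19 d=6 *, r--
l=1 r=3: -14+-6=-20 d=5 *, r--
l=1 r=2: -14+-13=-27 d=2 *, l++

l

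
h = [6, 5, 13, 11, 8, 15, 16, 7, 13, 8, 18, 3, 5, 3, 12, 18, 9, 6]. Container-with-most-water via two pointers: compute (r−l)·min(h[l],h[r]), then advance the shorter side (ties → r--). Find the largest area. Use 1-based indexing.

max area = 169

l=1 r=18: min(6,6)*17=102 best=102 *, r--
l=1 r=17: min(6,9)*16=96 best=102, l++
l=2 r=17: min(5,9)*15=75 best=102, l++
l=3 r=17: min(13,9)*14=126 best=126 *, r--
l=3 r=16: min(13,18)*13=169 best=169 *, l++
l=4 r=16: min(11,18)*12=132 best=169, l++
l=5 r=16: min(8,18)*11=88 best=169, l++
l=6 r=16: min(15,18)*10=150 best=169, l++
l=7 r=16: min(16,18)*9=144 best=169, l++
l=8 r=16: min(7,18)*8=56 best=169, l++
l=9 r=16: min(13,18)*7=91 best=169, l++
l=10 r=16: min(8,18)*6=48 best=169, l++
l=11 r=16: min(18,18)*5=90 best=169, r--
l=11 r=15: min(18,12)*4=48 best=169, r--
l=11 r=14: min(18,3)*3=9 best=169, r--
l=11 r=13: min(18,5)*2=10 best=169, r--
l=11 r=12: min(18,3)*1=3 best=169, r--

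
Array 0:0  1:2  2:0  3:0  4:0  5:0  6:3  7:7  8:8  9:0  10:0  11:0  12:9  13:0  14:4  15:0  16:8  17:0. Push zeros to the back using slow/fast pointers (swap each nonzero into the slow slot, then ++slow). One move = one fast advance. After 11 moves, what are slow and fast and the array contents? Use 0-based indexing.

(s=0,f=0) a[fast]=0 → fast++
(s=0,f=1) a[fast]=2≠0 swap→a[0]=2 → slow++,fast++
(s=1,f=2) a[fast]=0 → fast++
(s=1,f=3) a[fast]=0 → fast++
(s=1,f=4) a[fast]=0 → fast++
(s=1,f=5) a[fast]=0 → fast++
(s=1,f=6) a[fast]=3≠0 swap→a[1]=3 → slow++,fast++
(s=2,f=7) a[fast]=7≠0 swap→a[2]=7 → slow++,fast++
(s=3,f=8) a[fast]=8≠0 swap→a[3]=8 → slow++,fast++
(s=4,f=9) a[fast]=0 → fast++
(s=4,f=10) a[fast]=0 → fast++

slow=4, fast=11, a=[2, 3, 7, 8, 0, 0, 0, 0, 0, 0, 0, 0, 9, 0, 4, 0, 8, 0]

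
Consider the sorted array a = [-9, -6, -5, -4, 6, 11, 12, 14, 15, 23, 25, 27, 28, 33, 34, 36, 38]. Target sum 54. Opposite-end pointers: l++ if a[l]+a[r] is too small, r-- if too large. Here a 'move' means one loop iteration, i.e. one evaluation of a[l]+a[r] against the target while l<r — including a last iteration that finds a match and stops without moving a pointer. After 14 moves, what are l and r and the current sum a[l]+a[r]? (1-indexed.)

[1,17] -9+38=29 <54 → l++
[2,17] -6+38=32 <54 → l++
[3,17] -5+38=33 <54 → l++
[4,17] -4+38=34 <54 → l++
[5,17] 6+38=44 <54 → l++
[6,17] 11+38=49 <54 → l++
[7,17] 12+38=50 <54 → l++
[8,17] 14+38=52 <54 → l++
[9,17] 15+38=53 <54 → l++
[10,17] 23+38=61 >54 → r--
[10,16] 23+36=59 >54 → r--
[10,15] 23+34=57 >54 → r--
[10,14] 23+33=56 >54 → r--
[10,13] 23+28=51 <54 → l++

l=11, r=13, sum=53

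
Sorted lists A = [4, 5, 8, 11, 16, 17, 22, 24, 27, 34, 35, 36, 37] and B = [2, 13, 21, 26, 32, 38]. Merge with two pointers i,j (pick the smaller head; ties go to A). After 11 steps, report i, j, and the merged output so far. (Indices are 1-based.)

[i=1,j=1] A[i]=4>B[j]=2 take 2 → j++
[i=1,j=2] A[i]=4<=B[j]=13 take 4 → i++
[i=2,j=2] A[i]=5<=B[j]=13 take 5 → i++
[i=3,j=2] A[i]=8<=B[j]=13 take 8 → i++
[i=4,j=2] A[i]=11<=B[j]=13 take 11 → i++
[i=5,j=2] A[i]=16>B[j]=13 take 13 → j++
[i=5,j=3] A[i]=16<=B[j]=21 take 16 → i++
[i=6,j=3] A[i]=17<=B[j]=21 take 17 → i++
[i=7,j=3] A[i]=22>B[j]=21 take 21 → j++
[i=7,j=4] A[i]=22<=B[j]=26 take 22 → i++
[i=8,j=4] A[i]=24<=B[j]=26 take 24 → i++

i=9, j=4, merged so far=[2, 4, 5, 8, 11, 13, 16, 17, 21, 22, 24]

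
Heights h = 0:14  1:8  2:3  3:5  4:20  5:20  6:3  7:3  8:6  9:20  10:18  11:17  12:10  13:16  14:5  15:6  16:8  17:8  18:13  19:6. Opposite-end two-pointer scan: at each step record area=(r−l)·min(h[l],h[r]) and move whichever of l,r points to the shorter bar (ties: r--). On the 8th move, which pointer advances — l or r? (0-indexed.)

[0,19] min(14,6)*19=114 best=114 * → r--
[0,18] min(14,13)*18=234 best=234 * → r--
[0,17] min(14,8)*17=136 best=234 → r--
[0,16] min(14,8)*16=128 best=234 → r--
[0,15] min(14,6)*15=90 best=234 → r--
[0,14] min(14,5)*14=70 best=234 → r--
[0,13] min(14,16)*13=182 best=234 → l++
[1,13] min(8,16)*12=96 best=234 → l++

l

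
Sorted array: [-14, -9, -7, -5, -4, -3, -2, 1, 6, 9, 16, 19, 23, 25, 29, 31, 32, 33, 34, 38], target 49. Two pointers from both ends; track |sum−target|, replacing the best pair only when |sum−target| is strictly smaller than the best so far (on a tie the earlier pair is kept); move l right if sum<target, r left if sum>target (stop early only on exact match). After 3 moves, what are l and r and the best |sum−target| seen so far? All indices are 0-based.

[0,19] -14+38=24 d=25 * → l++
[1,19] -9+38=29 d=20 * → l++
[2,19] -7+38=31 d=18 * → l++

l=3, r=19, best |Δ|=18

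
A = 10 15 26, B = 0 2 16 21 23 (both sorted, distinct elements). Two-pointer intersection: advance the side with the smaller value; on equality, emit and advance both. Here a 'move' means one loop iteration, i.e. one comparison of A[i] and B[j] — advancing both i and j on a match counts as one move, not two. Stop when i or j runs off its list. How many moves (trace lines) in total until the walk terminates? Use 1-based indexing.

7 moves

i=1 j=1: 10>0, j++
i=1 j=2: 10>2, j++
i=1 j=3: 10<16, i++
i=2 j=3: 15<16, i++
i=3 j=3: 26>16, j++
i=3 j=4: 26>21, j++
i=3 j=5: 26>23, j++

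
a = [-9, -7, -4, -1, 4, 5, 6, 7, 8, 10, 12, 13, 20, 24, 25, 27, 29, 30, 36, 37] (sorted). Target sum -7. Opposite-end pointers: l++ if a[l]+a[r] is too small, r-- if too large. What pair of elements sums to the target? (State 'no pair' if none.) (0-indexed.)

no pair

l=0 r=19: -9+37=28 >-7, r--
l=0 r=18: -9+36=27 >-7, r--
l=0 r=17: -9+30=21 >-7, r--
l=0 r=16: -9+29=20 >-7, r--
l=0 r=15: -9+27=18 >-7, r--
l=0 r=14: -9+25=16 >-7, r--
l=0 r=13: -9+24=15 >-7, r--
l=0 r=12: -9+20=11 >-7, r--
l=0 r=11: -9+13=4 >-7, r--
l=0 r=10: -9+12=3 >-7, r--
l=0 r=9: -9+10=1 >-7, r--
l=0 r=8: -9+8=-1 >-7, r--
l=0 r=7: -9+7=-2 >-7, r--
l=0 r=6: -9+6=-3 >-7, r--
l=0 r=5: -9+5=-4 >-7, r--
l=0 r=4: -9+4=-5 >-7, r--
l=0 r=3: -9+-1=-10 <-7, l++
l=1 r=3: -7+-1=-8 <-7, l++
l=2 r=3: -4+-1=-5 >-7, r--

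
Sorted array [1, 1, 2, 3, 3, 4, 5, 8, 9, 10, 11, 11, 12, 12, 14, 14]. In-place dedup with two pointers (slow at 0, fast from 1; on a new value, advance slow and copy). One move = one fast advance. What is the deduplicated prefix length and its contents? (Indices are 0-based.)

(s=0,f=1) a[fast]=1=a[slow] dup → fast++
(s=0,f=2) a[fast]=2≠a[slow]=1 write a[1]=2 → slow++,fast++
(s=1,f=3) a[fast]=3≠a[slow]=2 write a[2]=3 → slow++,fast++
(s=2,f=4) a[fast]=3=a[slow] dup → fast++
(s=2,f=5) a[fast]=4≠a[slow]=3 write a[3]=4 → slow++,fast++
(s=3,f=6) a[fast]=5≠a[slow]=4 write a[4]=5 → slow++,fast++
(s=4,f=7) a[fast]=8≠a[slow]=5 write a[5]=8 → slow++,fast++
(s=5,f=8) a[fast]=9≠a[slow]=8 write a[6]=9 → slow++,fast++
(s=6,f=9) a[fast]=10≠a[slow]=9 write a[7]=10 → slow++,fast++
(s=7,f=10) a[fast]=11≠a[slow]=10 write a[8]=11 → slow++,fast++
(s=8,f=11) a[fast]=11=a[slow] dup → fast++
(s=8,f=12) a[fast]=12≠a[slow]=11 write a[9]=12 → slow++,fast++
(s=9,f=13) a[fast]=12=a[slow] dup → fast++
(s=9,f=14) a[fast]=14≠a[slow]=12 write a[10]=14 → slow++,fast++
(s=10,f=15) a[fast]=14=a[slow] dup → fast++

length 11; prefix = [1, 2, 3, 4, 5, 8, 9, 10, 11, 12, 14]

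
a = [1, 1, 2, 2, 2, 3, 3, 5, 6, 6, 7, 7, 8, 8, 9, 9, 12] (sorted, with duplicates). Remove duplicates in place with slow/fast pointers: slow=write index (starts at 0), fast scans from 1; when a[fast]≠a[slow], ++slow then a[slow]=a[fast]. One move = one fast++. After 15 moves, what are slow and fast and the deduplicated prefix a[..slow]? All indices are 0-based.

slow=7, fast=16, prefix=[1, 2, 3, 5, 6, 7, 8, 9]

slow=0 fast=1: a[fast]=1=a[slow] dup, fast++
slow=0 fast=2: a[fast]=2≠a[slow]=1 write a[1]=2, slow++,fast++
slow=1 fast=3: a[fast]=2=a[slow] dup, fast++
slow=1 fast=4: a[fast]=2=a[slow] dup, fast++
slow=1 fast=5: a[fast]=3≠a[slow]=2 write a[2]=3, slow++,fast++
slow=2 fast=6: a[fast]=3=a[slow] dup, fast++
slow=2 fast=7: a[fast]=5≠a[slow]=3 write a[3]=5, slow++,fast++
slow=3 fast=8: a[fast]=6≠a[slow]=5 write a[4]=6, slow++,fast++
slow=4 fast=9: a[fast]=6=a[slow] dup, fast++
slow=4 fast=10: a[fast]=7≠a[slow]=6 write a[5]=7, slow++,fast++
slow=5 fast=11: a[fast]=7=a[slow] dup, fast++
slow=5 fast=12: a[fast]=8≠a[slow]=7 write a[6]=8, slow++,fast++
slow=6 fast=13: a[fast]=8=a[slow] dup, fast++
slow=6 fast=14: a[fast]=9≠a[slow]=8 write a[7]=9, slow++,fast++
slow=7 fast=15: a[fast]=9=a[slow] dup, fast++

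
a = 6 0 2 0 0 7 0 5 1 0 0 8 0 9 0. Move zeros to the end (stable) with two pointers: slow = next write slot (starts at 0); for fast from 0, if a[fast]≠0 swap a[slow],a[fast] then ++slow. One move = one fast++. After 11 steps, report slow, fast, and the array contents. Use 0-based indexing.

slow=0 fast=0: a[fast]=6≠0 swap→a[0]=6, slow++,fast++
slow=1 fast=1: a[fast]=0, fast++
slow=1 fast=2: a[fast]=2≠0 swap→a[1]=2, slow++,fast++
slow=2 fast=3: a[fast]=0, fast++
slow=2 fast=4: a[fast]=0, fast++
slow=2 fast=5: a[fast]=7≠0 swap→a[2]=7, slow++,fast++
slow=3 fast=6: a[fast]=0, fast++
slow=3 fast=7: a[fast]=5≠0 swap→a[3]=5, slow++,fast++
slow=4 fast=8: a[fast]=1≠0 swap→a[4]=1, slow++,fast++
slow=5 fast=9: a[fast]=0, fast++
slow=5 fast=10: a[fast]=0, fast++

slow=5, fast=11, a=[6, 2, 7, 5, 1, 0, 0, 0, 0, 0, 0, 8, 0, 9, 0]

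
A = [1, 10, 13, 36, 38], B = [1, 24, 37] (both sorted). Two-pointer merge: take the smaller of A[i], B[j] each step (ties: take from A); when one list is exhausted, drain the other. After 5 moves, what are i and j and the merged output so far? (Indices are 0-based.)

i=0 j=0: A[i]=1<=B[j]=1 take 1, i++
i=1 j=0: A[i]=10>B[j]=1 take 1, j++
i=1 j=1: A[i]=10<=B[j]=24 take 10, i++
i=2 j=1: A[i]=13<=B[j]=24 take 13, i++
i=3 j=1: A[i]=36>B[j]=24 take 24, j++

i=3, j=2, merged so far=[1, 1, 10, 13, 24]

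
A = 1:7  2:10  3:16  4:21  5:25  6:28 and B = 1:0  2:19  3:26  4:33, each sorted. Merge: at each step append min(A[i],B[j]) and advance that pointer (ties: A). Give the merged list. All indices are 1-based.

[0, 7, 10, 16, 19, 21, 25, 26, 28, 33]

i=1 j=1: A[i]=7>B[j]=0 take 0, j++
i=1 j=2: A[i]=7<=B[j]=19 take 7, i++
i=2 j=2: A[i]=10<=B[j]=19 take 10, i++
i=3 j=2: A[i]=16<=B[j]=19 take 16, i++
i=4 j=2: A[i]=21>B[j]=19 take 19, j++
i=4 j=3: A[i]=21<=B[j]=26 take 21, i++
i=5 j=3: A[i]=25<=B[j]=26 take 25, i++
i=6 j=3: A[i]=28>B[j]=26 take 26, j++
i=6 j=4: A[i]=28<=B[j]=33 take 28, i++
i=7 j=4: A done, take B[j]=33, j++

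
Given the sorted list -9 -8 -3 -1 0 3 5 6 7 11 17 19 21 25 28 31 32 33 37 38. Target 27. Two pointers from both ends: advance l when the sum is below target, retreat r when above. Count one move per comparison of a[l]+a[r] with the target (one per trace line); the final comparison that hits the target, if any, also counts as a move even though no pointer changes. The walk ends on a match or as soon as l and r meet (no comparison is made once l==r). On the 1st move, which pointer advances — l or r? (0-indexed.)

r

[0,19] -9+38=29 >27 → r--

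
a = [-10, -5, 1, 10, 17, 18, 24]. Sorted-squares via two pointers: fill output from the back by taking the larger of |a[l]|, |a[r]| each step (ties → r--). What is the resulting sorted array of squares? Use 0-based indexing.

[0,6] |-10|<=|24| out[6]=576 → r--
[0,5] |-10|<=|18| out[5]=324 → r--
[0,4] |-10|<=|17| out[4]=289 → r--
[0,3] |-10|<=|10| out[3]=100 → r--
[0,2] |-10|>|1| out[2]=100 → l++
[1,2] |-5|>|1| out[1]=25 → l++
[2,2] |1|<=|1| out[0]=1 → r--

[1, 25, 100, 100, 289, 324, 576]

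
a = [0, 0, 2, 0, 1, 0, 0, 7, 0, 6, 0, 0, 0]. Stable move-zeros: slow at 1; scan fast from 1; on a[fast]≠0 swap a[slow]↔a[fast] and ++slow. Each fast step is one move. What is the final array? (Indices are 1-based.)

(s=1,f=1) a[fast]=0 → fast++
(s=1,f=2) a[fast]=0 → fast++
(s=1,f=3) a[fast]=2≠0 swap→a[1]=2 → slow++,fast++
(s=2,f=4) a[fast]=0 → fast++
(s=2,f=5) a[fast]=1≠0 swap→a[2]=1 → slow++,fast++
(s=3,f=6) a[fast]=0 → fast++
(s=3,f=7) a[fast]=0 → fast++
(s=3,f=8) a[fast]=7≠0 swap→a[3]=7 → slow++,fast++
(s=4,f=9) a[fast]=0 → fast++
(s=4,f=10) a[fast]=6≠0 swap→a[4]=6 → slow++,fast++
(s=5,f=11) a[fast]=0 → fast++
(s=5,f=12) a[fast]=0 → fast++
(s=5,f=13) a[fast]=0 → fast++

[2, 1, 7, 6, 0, 0, 0, 0, 0, 0, 0, 0, 0]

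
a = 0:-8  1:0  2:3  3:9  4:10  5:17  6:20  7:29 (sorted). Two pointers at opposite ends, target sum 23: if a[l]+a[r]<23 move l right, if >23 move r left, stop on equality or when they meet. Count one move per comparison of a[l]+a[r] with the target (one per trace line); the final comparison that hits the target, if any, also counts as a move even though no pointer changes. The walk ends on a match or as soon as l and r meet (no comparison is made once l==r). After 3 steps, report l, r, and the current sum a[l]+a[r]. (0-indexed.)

l=2, r=6, sum=23

l=0 r=7: -8+29=21 <23, l++
l=1 r=7: 0+29=29 >23, r--
l=1 r=6: 0+20=20 <23, l++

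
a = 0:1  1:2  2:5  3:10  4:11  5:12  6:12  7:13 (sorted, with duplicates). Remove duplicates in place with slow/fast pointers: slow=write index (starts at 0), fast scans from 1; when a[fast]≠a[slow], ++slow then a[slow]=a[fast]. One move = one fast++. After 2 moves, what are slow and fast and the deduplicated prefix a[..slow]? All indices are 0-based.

slow=2, fast=3, prefix=[1, 2, 5]

slow=0 fast=1: a[fast]=2≠a[slow]=1 write a[1]=2, slow++,fast++
slow=1 fast=2: a[fast]=5≠a[slow]=2 write a[2]=5, slow++,fast++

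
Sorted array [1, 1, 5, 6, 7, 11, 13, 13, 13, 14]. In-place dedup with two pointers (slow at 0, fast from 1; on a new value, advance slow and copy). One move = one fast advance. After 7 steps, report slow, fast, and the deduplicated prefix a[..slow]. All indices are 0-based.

slow=0 fast=1: a[fast]=1=a[slow] dup, fast++
slow=0 fast=2: a[fast]=5≠a[slow]=1 write a[1]=5, slow++,fast++
slow=1 fast=3: a[fast]=6≠a[slow]=5 write a[2]=6, slow++,fast++
slow=2 fast=4: a[fast]=7≠a[slow]=6 write a[3]=7, slow++,fast++
slow=3 fast=5: a[fast]=11≠a[slow]=7 write a[4]=11, slow++,fast++
slow=4 fast=6: a[fast]=13≠a[slow]=11 write a[5]=13, slow++,fast++
slow=5 fast=7: a[fast]=13=a[slow] dup, fast++

slow=5, fast=8, prefix=[1, 5, 6, 7, 11, 13]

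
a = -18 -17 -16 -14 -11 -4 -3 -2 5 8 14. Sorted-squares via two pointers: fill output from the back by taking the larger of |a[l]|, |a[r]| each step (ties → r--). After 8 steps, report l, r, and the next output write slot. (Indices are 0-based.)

l=5, r=7, next write slot=2

[0,10] |-18|>|14| out[10]=324 → l++
[1,10] |-17|>|14| out[9]=289 → l++
[2,10] |-16|>|14| out[8]=256 → l++
[3,10] |-14|<=|14| out[7]=196 → r--
[3,9] |-14|>|8| out[6]=196 → l++
[4,9] |-11|>|8| out[5]=121 → l++
[5,9] |-4|<=|8| out[4]=64 → r--
[5,8] |-4|<=|5| out[3]=25 → r--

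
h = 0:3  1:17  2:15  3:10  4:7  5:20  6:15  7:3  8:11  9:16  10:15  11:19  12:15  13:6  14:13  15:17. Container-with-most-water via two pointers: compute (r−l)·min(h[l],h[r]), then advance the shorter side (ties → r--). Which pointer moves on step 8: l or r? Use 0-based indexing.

[0,15] min(3,17)*15=45 best=45 * → l++
[1,15] min(17,17)*14=238 best=238 * → r--
[1,14] min(17,13)*13=169 best=238 → r--
[1,13] min(17,6)*12=72 best=238 → r--
[1,12] min(17,15)*11=165 best=238 → r--
[1,11] min(17,19)*10=170 best=238 → l++
[2,11] min(15,19)*9=135 best=238 → l++
[3,11] min(10,19)*8=80 best=238 → l++

l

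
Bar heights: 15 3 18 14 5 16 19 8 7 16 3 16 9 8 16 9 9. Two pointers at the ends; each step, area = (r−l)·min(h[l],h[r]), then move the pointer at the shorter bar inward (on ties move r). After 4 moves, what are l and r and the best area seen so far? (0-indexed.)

l=2, r=14, best area=210

l=0 r=16: min(15,9)*16=144 best=144 *, r--
l=0 r=15: min(15,9)*15=135 best=144, r--
l=0 r=14: min(15,16)*14=210 best=210 *, l++
l=1 r=14: min(3,16)*13=39 best=210, l++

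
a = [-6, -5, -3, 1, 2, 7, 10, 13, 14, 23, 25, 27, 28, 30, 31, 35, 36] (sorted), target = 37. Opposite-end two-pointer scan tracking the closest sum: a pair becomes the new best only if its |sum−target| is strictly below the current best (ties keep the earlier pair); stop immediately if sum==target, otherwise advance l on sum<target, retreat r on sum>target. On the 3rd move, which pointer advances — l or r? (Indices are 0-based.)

l=0 r=16: -6+36=30 d=7 *, l++
l=1 r=16: -5+36=31 d=6 *, l++
l=2 r=16: -3+36=33 d=4 *, l++

l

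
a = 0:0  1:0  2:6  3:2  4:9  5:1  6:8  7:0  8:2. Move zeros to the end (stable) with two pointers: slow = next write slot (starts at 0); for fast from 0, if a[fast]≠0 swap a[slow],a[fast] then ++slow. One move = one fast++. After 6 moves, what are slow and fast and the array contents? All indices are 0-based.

slow=4, fast=6, a=[6, 2, 9, 1, 0, 0, 8, 0, 2]

slow=0 fast=0: a[fast]=0, fast++
slow=0 fast=1: a[fast]=0, fast++
slow=0 fast=2: a[fast]=6≠0 swap→a[0]=6, slow++,fast++
slow=1 fast=3: a[fast]=2≠0 swap→a[1]=2, slow++,fast++
slow=2 fast=4: a[fast]=9≠0 swap→a[2]=9, slow++,fast++
slow=3 fast=5: a[fast]=1≠0 swap→a[3]=1, slow++,fast++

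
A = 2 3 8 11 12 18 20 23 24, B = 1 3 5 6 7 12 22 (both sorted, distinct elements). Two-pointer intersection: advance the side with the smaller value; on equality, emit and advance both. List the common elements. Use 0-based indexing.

intersection = [3, 12]

i=0 j=0: 2>1, j++
i=0 j=1: 2<3, i++
i=1 j=1: 3==3 emit, i++,j++
i=2 j=2: 8>5, j++
i=2 j=3: 8>6, j++
i=2 j=4: 8>7, j++
i=2 j=5: 8<12, i++
i=3 j=5: 11<12, i++
i=4 j=5: 12==12 emit, i++,j++
i=5 j=6: 18<22, i++
i=6 j=6: 20<22, i++
i=7 j=6: 23>22, j++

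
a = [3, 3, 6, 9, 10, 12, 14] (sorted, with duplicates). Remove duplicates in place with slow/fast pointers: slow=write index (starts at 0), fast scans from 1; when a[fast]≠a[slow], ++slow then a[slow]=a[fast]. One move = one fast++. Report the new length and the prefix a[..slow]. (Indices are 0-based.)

length 6; prefix = [3, 6, 9, 10, 12, 14]

(s=0,f=1) a[fast]=3=a[slow] dup → fast++
(s=0,f=2) a[fast]=6≠a[slow]=3 write a[1]=6 → slow++,fast++
(s=1,f=3) a[fast]=9≠a[slow]=6 write a[2]=9 → slow++,fast++
(s=2,f=4) a[fast]=10≠a[slow]=9 write a[3]=10 → slow++,fast++
(s=3,f=5) a[fast]=12≠a[slow]=10 write a[4]=12 → slow++,fast++
(s=4,f=6) a[fast]=14≠a[slow]=12 write a[5]=14 → slow++,fast++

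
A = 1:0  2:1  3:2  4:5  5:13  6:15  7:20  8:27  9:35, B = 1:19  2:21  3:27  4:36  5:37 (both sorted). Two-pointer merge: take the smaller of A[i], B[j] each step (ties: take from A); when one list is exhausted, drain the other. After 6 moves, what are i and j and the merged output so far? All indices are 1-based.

i=7, j=1, merged so far=[0, 1, 2, 5, 13, 15]

i=1 j=1: A[i]=0<=B[j]=19 take 0, i++
i=2 j=1: A[i]=1<=B[j]=19 take 1, i++
i=3 j=1: A[i]=2<=B[j]=19 take 2, i++
i=4 j=1: A[i]=5<=B[j]=19 take 5, i++
i=5 j=1: A[i]=13<=B[j]=19 take 13, i++
i=6 j=1: A[i]=15<=B[j]=19 take 15, i++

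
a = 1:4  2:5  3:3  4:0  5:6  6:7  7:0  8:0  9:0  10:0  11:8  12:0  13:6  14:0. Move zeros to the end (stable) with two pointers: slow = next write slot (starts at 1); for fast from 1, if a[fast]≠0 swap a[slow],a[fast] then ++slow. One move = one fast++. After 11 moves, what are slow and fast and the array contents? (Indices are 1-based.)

slow=7, fast=12, a=[4, 5, 3, 6, 7, 8, 0, 0, 0, 0, 0, 0, 6, 0]

slow=1 fast=1: a[fast]=4≠0 swap→a[1]=4, slow++,fast++
slow=2 fast=2: a[fast]=5≠0 swap→a[2]=5, slow++,fast++
slow=3 fast=3: a[fast]=3≠0 swap→a[3]=3, slow++,fast++
slow=4 fast=4: a[fast]=0, fast++
slow=4 fast=5: a[fast]=6≠0 swap→a[4]=6, slow++,fast++
slow=5 fast=6: a[fast]=7≠0 swap→a[5]=7, slow++,fast++
slow=6 fast=7: a[fast]=0, fast++
slow=6 fast=8: a[fast]=0, fast++
slow=6 fast=9: a[fast]=0, fast++
slow=6 fast=10: a[fast]=0, fast++
slow=6 fast=11: a[fast]=8≠0 swap→a[6]=8, slow++,fast++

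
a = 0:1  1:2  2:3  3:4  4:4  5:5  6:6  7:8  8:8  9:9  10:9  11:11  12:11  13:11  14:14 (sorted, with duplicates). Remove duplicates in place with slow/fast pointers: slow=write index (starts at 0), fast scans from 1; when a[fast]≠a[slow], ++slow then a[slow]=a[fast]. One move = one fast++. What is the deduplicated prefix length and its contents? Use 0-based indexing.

length 10; prefix = [1, 2, 3, 4, 5, 6, 8, 9, 11, 14]

(s=0,f=1) a[fast]=2≠a[slow]=1 write a[1]=2 → slow++,fast++
(s=1,f=2) a[fast]=3≠a[slow]=2 write a[2]=3 → slow++,fast++
(s=2,f=3) a[fast]=4≠a[slow]=3 write a[3]=4 → slow++,fast++
(s=3,f=4) a[fast]=4=a[slow] dup → fast++
(s=3,f=5) a[fast]=5≠a[slow]=4 write a[4]=5 → slow++,fast++
(s=4,f=6) a[fast]=6≠a[slow]=5 write a[5]=6 → slow++,fast++
(s=5,f=7) a[fast]=8≠a[slow]=6 write a[6]=8 → slow++,fast++
(s=6,f=8) a[fast]=8=a[slow] dup → fast++
(s=6,f=9) a[fast]=9≠a[slow]=8 write a[7]=9 → slow++,fast++
(s=7,f=10) a[fast]=9=a[slow] dup → fast++
(s=7,f=11) a[fast]=11≠a[slow]=9 write a[8]=11 → slow++,fast++
(s=8,f=12) a[fast]=11=a[slow] dup → fast++
(s=8,f=13) a[fast]=11=a[slow] dup → fast++
(s=8,f=14) a[fast]=14≠a[slow]=11 write a[9]=14 → slow++,fast++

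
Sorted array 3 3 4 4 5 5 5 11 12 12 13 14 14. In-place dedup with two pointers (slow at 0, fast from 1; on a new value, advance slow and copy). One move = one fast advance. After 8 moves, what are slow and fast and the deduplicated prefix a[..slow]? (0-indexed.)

(s=0,f=1) a[fast]=3=a[slow] dup → fast++
(s=0,f=2) a[fast]=4≠a[slow]=3 write a[1]=4 → slow++,fast++
(s=1,f=3) a[fast]=4=a[slow] dup → fast++
(s=1,f=4) a[fast]=5≠a[slow]=4 write a[2]=5 → slow++,fast++
(s=2,f=5) a[fast]=5=a[slow] dup → fast++
(s=2,f=6) a[fast]=5=a[slow] dup → fast++
(s=2,f=7) a[fast]=11≠a[slow]=5 write a[3]=11 → slow++,fast++
(s=3,f=8) a[fast]=12≠a[slow]=11 write a[4]=12 → slow++,fast++

slow=4, fast=9, prefix=[3, 4, 5, 11, 12]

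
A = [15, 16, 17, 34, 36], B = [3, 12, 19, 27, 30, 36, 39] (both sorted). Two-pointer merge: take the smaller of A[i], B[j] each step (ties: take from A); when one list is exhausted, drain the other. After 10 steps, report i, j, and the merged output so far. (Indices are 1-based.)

i=6, j=6, merged so far=[3, 12, 15, 16, 17, 19, 27, 30, 34, 36]

i=1 j=1: A[i]=15>B[j]=3 take 3, j++
i=1 j=2: A[i]=15>B[j]=12 take 12, j++
i=1 j=3: A[i]=15<=B[j]=19 take 15, i++
i=2 j=3: A[i]=16<=B[j]=19 take 16, i++
i=3 j=3: A[i]=17<=B[j]=19 take 17, i++
i=4 j=3: A[i]=34>B[j]=19 take 19, j++
i=4 j=4: A[i]=34>B[j]=27 take 27, j++
i=4 j=5: A[i]=34>B[j]=30 take 30, j++
i=4 j=6: A[i]=34<=B[j]=36 take 34, i++
i=5 j=6: A[i]=36<=B[j]=36 take 36, i++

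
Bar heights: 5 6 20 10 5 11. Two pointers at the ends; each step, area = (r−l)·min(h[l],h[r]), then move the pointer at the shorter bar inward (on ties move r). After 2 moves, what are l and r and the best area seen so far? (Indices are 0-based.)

[0,5] min(5,11)*5=25 best=25 * → l++
[1,5] min(6,11)*4=24 best=25 → l++

l=2, r=5, best area=25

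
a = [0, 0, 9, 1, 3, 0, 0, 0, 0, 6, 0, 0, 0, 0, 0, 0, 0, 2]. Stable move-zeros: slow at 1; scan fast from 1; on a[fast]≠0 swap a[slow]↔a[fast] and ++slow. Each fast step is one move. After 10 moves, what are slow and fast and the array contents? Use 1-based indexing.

slow=1 fast=1: a[fast]=0, fast++
slow=1 fast=2: a[fast]=0, fast++
slow=1 fast=3: a[fast]=9≠0 swap→a[1]=9, slow++,fast++
slow=2 fast=4: a[fast]=1≠0 swap→a[2]=1, slow++,fast++
slow=3 fast=5: a[fast]=3≠0 swap→a[3]=3, slow++,fast++
slow=4 fast=6: a[fast]=0, fast++
slow=4 fast=7: a[fast]=0, fast++
slow=4 fast=8: a[fast]=0, fast++
slow=4 fast=9: a[fast]=0, fast++
slow=4 fast=10: a[fast]=6≠0 swap→a[4]=6, slow++,fast++

slow=5, fast=11, a=[9, 1, 3, 6, 0, 0, 0, 0, 0, 0, 0, 0, 0, 0, 0, 0, 0, 2]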